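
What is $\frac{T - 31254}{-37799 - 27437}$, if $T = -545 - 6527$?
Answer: $\frac{19163}{32618} \approx 0.5875$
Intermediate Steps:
$T = -7072$
$\frac{T - 31254}{-37799 - 27437} = \frac{-7072 - 31254}{-37799 - 27437} = - \frac{38326}{-65236} = \left(-38326\right) \left(- \frac{1}{65236}\right) = \frac{19163}{32618}$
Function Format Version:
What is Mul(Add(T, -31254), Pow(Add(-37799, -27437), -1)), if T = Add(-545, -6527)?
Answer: Rational(19163, 32618) ≈ 0.58750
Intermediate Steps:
T = -7072
Mul(Add(T, -31254), Pow(Add(-37799, -27437), -1)) = Mul(Add(-7072, -31254), Pow(Add(-37799, -27437), -1)) = Mul(-38326, Pow(-65236, -1)) = Mul(-38326, Rational(-1, 65236)) = Rational(19163, 32618)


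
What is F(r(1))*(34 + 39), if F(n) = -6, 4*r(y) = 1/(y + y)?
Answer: -438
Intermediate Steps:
r(y) = 1/(8*y) (r(y) = 1/(4*(y + y)) = 1/(4*((2*y))) = (1/(2*y))/4 = 1/(8*y))
F(r(1))*(34 + 39) = -6*(34 + 39) = -6*73 = -438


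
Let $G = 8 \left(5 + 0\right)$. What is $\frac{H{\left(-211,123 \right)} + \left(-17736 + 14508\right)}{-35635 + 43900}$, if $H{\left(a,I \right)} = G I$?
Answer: $\frac{564}{2755} \approx 0.20472$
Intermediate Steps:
$G = 40$ ($G = 8 \cdot 5 = 40$)
$H{\left(a,I \right)} = 40 I$
$\frac{H{\left(-211,123 \right)} + \left(-17736 + 14508\right)}{-35635 + 43900} = \frac{40 \cdot 123 + \left(-17736 + 14508\right)}{-35635 + 43900} = \frac{4920 - 3228}{8265} = 1692 \cdot \frac{1}{8265} = \frac{564}{2755}$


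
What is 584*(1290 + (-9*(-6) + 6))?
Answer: 788400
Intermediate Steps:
584*(1290 + (-9*(-6) + 6)) = 584*(1290 + (54 + 6)) = 584*(1290 + 60) = 584*1350 = 788400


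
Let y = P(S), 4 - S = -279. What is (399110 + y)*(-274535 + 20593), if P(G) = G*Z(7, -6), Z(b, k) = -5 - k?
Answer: -101422657206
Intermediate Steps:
S = 283 (S = 4 - 1*(-279) = 4 + 279 = 283)
P(G) = G (P(G) = G*(-5 - 1*(-6)) = G*(-5 + 6) = G*1 = G)
y = 283
(399110 + y)*(-274535 + 20593) = (399110 + 283)*(-274535 + 20593) = 399393*(-253942) = -101422657206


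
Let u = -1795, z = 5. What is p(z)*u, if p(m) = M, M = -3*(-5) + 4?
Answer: -34105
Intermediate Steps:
M = 19 (M = 15 + 4 = 19)
p(m) = 19
p(z)*u = 19*(-1795) = -34105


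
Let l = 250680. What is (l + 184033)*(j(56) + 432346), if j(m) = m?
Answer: 187970770626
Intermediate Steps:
(l + 184033)*(j(56) + 432346) = (250680 + 184033)*(56 + 432346) = 434713*432402 = 187970770626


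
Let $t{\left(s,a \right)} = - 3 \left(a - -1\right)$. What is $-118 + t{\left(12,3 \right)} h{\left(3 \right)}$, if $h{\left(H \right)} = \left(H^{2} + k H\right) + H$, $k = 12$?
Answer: $-694$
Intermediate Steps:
$h{\left(H \right)} = H^{2} + 13 H$ ($h{\left(H \right)} = \left(H^{2} + 12 H\right) + H = H^{2} + 13 H$)
$t{\left(s,a \right)} = -3 - 3 a$ ($t{\left(s,a \right)} = - 3 \left(a + 1\right) = - 3 \left(1 + a\right) = -3 - 3 a$)
$-118 + t{\left(12,3 \right)} h{\left(3 \right)} = -118 + \left(-3 - 9\right) 3 \left(13 + 3\right) = -118 + \left(-3 - 9\right) 3 \cdot 16 = -118 - 576 = -694$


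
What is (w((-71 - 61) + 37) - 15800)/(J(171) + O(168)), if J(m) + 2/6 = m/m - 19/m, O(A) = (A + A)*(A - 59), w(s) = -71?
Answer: -142839/329621 ≈ -0.43334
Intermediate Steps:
O(A) = 2*A*(-59 + A) (O(A) = (2*A)*(-59 + A) = 2*A*(-59 + A))
J(m) = ⅔ - 19/m (J(m) = -⅓ + (m/m - 19/m) = -⅓ + (1 - 19/m) = ⅔ - 19/m)
(w((-71 - 61) + 37) - 15800)/(J(171) + O(168)) = (-71 - 15800)/((⅔ - 19/171) + 2*168*(-59 + 168)) = -15871/((⅔ - 19*1/171) + 2*168*109) = -15871/((⅔ - ⅑) + 36624) = -15871/(5/9 + 36624) = -15871/329621/9 = -15871*9/329621 = -142839/329621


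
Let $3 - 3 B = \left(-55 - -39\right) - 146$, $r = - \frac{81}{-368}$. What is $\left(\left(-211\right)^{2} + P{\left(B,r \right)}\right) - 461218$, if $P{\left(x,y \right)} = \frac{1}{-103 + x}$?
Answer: $- \frac{20001457}{48} \approx -4.167 \cdot 10^{5}$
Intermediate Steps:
$r = \frac{81}{368}$ ($r = \left(-81\right) \left(- \frac{1}{368}\right) = \frac{81}{368} \approx 0.22011$)
$B = 55$ ($B = 1 - \frac{\left(-55 - -39\right) - 146}{3} = 1 - \frac{\left(-55 + 39\right) - 146}{3} = 1 - \frac{-16 - 146}{3} = 1 - -54 = 1 + 54 = 55$)
$\left(\left(-211\right)^{2} + P{\left(B,r \right)}\right) - 461218 = \left(\left(-211\right)^{2} + \frac{1}{-103 + 55}\right) - 461218 = \left(44521 + \frac{1}{-48}\right) - 461218 = \left(44521 - \frac{1}{48}\right) - 461218 = \frac{2137007}{48} - 461218 = - \frac{20001457}{48}$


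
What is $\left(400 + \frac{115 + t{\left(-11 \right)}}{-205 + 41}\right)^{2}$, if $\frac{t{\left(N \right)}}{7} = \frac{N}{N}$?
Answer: $\frac{1071842121}{6724} \approx 1.5941 \cdot 10^{5}$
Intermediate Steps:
$t{\left(N \right)} = 7$ ($t{\left(N \right)} = 7 \frac{N}{N} = 7 \cdot 1 = 7$)
$\left(400 + \frac{115 + t{\left(-11 \right)}}{-205 + 41}\right)^{2} = \left(400 + \frac{115 + 7}{-205 + 41}\right)^{2} = \left(400 + \frac{122}{-164}\right)^{2} = \left(400 + 122 \left(- \frac{1}{164}\right)\right)^{2} = \left(400 - \frac{61}{82}\right)^{2} = \left(\frac{32739}{82}\right)^{2} = \frac{1071842121}{6724}$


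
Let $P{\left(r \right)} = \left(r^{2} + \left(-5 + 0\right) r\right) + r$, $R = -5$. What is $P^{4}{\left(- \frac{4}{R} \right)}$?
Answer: $\frac{16777216}{390625} \approx 42.95$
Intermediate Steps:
$P{\left(r \right)} = r^{2} - 4 r$ ($P{\left(r \right)} = \left(r^{2} - 5 r\right) + r = r^{2} - 4 r$)
$P^{4}{\left(- \frac{4}{R} \right)} = \left(- \frac{4}{-5} \left(-4 - \frac{4}{-5}\right)\right)^{4} = \left(\left(-4\right) \left(- \frac{1}{5}\right) \left(-4 - - \frac{4}{5}\right)\right)^{4} = \left(\frac{4 \left(-4 + \frac{4}{5}\right)}{5}\right)^{4} = \left(\frac{4}{5} \left(- \frac{16}{5}\right)\right)^{4} = \left(- \frac{64}{25}\right)^{4} = \frac{16777216}{390625}$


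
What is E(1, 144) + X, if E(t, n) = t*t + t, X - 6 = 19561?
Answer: 19569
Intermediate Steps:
X = 19567 (X = 6 + 19561 = 19567)
E(t, n) = t + t² (E(t, n) = t² + t = t + t²)
E(1, 144) + X = 1*(1 + 1) + 19567 = 1*2 + 19567 = 2 + 19567 = 19569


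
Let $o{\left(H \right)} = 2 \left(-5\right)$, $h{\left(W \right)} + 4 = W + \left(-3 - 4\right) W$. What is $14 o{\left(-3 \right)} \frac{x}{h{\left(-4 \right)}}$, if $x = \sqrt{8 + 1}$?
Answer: $-21$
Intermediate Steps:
$x = 3$ ($x = \sqrt{9} = 3$)
$h{\left(W \right)} = -4 - 6 W$ ($h{\left(W \right)} = -4 + \left(W + \left(-3 - 4\right) W\right) = -4 + \left(W - 7 W\right) = -4 - 6 W$)
$o{\left(H \right)} = -10$
$14 o{\left(-3 \right)} \frac{x}{h{\left(-4 \right)}} = 14 \left(-10\right) \frac{3}{-4 - -24} = - 140 \frac{3}{-4 + 24} = - 140 \cdot \frac{3}{20} = - 140 \cdot 3 \cdot \frac{1}{20} = \left(-140\right) \frac{3}{20} = -21$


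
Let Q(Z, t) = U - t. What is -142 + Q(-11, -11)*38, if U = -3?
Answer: 162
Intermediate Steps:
Q(Z, t) = -3 - t
-142 + Q(-11, -11)*38 = -142 + (-3 - 1*(-11))*38 = -142 + (-3 + 11)*38 = -142 + 8*38 = -142 + 304 = 162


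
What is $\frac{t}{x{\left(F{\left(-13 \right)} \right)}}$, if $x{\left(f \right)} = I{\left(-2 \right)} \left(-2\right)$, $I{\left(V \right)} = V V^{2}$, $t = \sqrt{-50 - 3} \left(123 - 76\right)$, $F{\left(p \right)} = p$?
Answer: $\frac{47 i \sqrt{53}}{16} \approx 21.385 i$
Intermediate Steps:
$t = 47 i \sqrt{53}$ ($t = \sqrt{-53} \cdot 47 = i \sqrt{53} \cdot 47 = 47 i \sqrt{53} \approx 342.17 i$)
$I{\left(V \right)} = V^{3}$
$x{\left(f \right)} = 16$ ($x{\left(f \right)} = \left(-2\right)^{3} \left(-2\right) = \left(-8\right) \left(-2\right) = 16$)
$\frac{t}{x{\left(F{\left(-13 \right)} \right)}} = \frac{47 i \sqrt{53}}{16}$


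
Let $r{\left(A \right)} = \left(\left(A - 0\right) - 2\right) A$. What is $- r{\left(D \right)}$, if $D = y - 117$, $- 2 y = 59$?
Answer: $- \frac{87021}{4} \approx -21755.0$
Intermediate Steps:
$y = - \frac{59}{2}$ ($y = \left(- \frac{1}{2}\right) 59 = - \frac{59}{2} \approx -29.5$)
$D = - \frac{293}{2}$ ($D = - \frac{59}{2} - 117 = - \frac{293}{2} \approx -146.5$)
$r{\left(A \right)} = A \left(-2 + A\right)$ ($r{\left(A \right)} = \left(\left(A + 0\right) - 2\right) A = \left(A - 2\right) A = \left(-2 + A\right) A = A \left(-2 + A\right)$)
$- r{\left(D \right)} = - \frac{\left(-293\right) \left(-2 - \frac{293}{2}\right)}{2} = - \frac{\left(-293\right) \left(-297\right)}{2 \cdot 2} = \left(-1\right) \frac{87021}{4} = - \frac{87021}{4}$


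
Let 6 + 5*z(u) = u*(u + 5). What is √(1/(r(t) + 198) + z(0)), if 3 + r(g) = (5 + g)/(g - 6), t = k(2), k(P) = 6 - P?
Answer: 2*I*√1083945/1905 ≈ 1.093*I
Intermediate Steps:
t = 4 (t = 6 - 1*2 = 6 - 2 = 4)
z(u) = -6/5 + u*(5 + u)/5 (z(u) = -6/5 + (u*(u + 5))/5 = -6/5 + (u*(5 + u))/5 = -6/5 + u*(5 + u)/5)
r(g) = -3 + (5 + g)/(-6 + g) (r(g) = -3 + (5 + g)/(g - 6) = -3 + (5 + g)/(-6 + g))
√(1/(r(t) + 198) + z(0)) = √(1/((23 - 2*4)/(-6 + 4) + 198) + (-6/5 + 0 + (⅕)*0²)) = √(1/((23 - 8)/(-2) + 198) + (-6/5 + 0 + (⅕)*0)) = √(1/(-½*15 + 198) + (-6/5 + 0 + 0)) = √(1/(-15/2 + 198) - 6/5) = √(1/(381/2) - 6/5) = √(2/381 - 6/5) = √(-2276/1905) = 2*I*√1083945/1905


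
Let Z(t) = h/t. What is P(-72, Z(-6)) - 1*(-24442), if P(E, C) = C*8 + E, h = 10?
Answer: 73070/3 ≈ 24357.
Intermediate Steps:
Z(t) = 10/t
P(E, C) = E + 8*C (P(E, C) = 8*C + E = E + 8*C)
P(-72, Z(-6)) - 1*(-24442) = (-72 + 8*(10/(-6))) - 1*(-24442) = (-72 + 8*(10*(-⅙))) + 24442 = (-72 + 8*(-5/3)) + 24442 = (-72 - 40/3) + 24442 = -256/3 + 24442 = 73070/3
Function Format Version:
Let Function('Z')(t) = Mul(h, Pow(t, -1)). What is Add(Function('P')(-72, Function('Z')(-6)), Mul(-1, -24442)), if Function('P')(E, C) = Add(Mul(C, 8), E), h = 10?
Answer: Rational(73070, 3) ≈ 24357.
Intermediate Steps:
Function('Z')(t) = Mul(10, Pow(t, -1))
Function('P')(E, C) = Add(E, Mul(8, C)) (Function('P')(E, C) = Add(Mul(8, C), E) = Add(E, Mul(8, C)))
Add(Function('P')(-72, Function('Z')(-6)), Mul(-1, -24442)) = Add(Add(-72, Mul(8, Mul(10, Pow(-6, -1)))), Mul(-1, -24442)) = Add(Add(-72, Mul(8, Mul(10, Rational(-1, 6)))), 24442) = Add(Add(-72, Mul(8, Rational(-5, 3))), 24442) = Add(Add(-72, Rational(-40, 3)), 24442) = Add(Rational(-256, 3), 24442) = Rational(73070, 3)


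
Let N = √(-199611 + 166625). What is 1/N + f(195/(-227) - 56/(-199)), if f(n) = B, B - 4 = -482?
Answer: -478 - I*√32986/32986 ≈ -478.0 - 0.005506*I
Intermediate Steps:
B = -478 (B = 4 - 482 = -478)
f(n) = -478
N = I*√32986 (N = √(-32986) = I*√32986 ≈ 181.62*I)
1/N + f(195/(-227) - 56/(-199)) = 1/(I*√32986) - 478 = -I*√32986/32986 - 478 = -478 - I*√32986/32986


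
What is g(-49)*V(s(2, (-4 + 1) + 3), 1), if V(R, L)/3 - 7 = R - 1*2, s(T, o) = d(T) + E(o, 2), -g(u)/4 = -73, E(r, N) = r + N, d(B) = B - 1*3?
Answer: 5256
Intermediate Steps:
d(B) = -3 + B (d(B) = B - 3 = -3 + B)
E(r, N) = N + r
g(u) = 292 (g(u) = -4*(-73) = 292)
s(T, o) = -1 + T + o (s(T, o) = (-3 + T) + (2 + o) = -1 + T + o)
V(R, L) = 15 + 3*R (V(R, L) = 21 + 3*(R - 1*2) = 21 + 3*(R - 2) = 21 + 3*(-2 + R) = 21 + (-6 + 3*R) = 15 + 3*R)
g(-49)*V(s(2, (-4 + 1) + 3), 1) = 292*(15 + 3*(-1 + 2 + ((-4 + 1) + 3))) = 292*(15 + 3*(-1 + 2 + (-3 + 3))) = 292*(15 + 3*(-1 + 2 + 0)) = 292*(15 + 3*1) = 292*(15 + 3) = 292*18 = 5256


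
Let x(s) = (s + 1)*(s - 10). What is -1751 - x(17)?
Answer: -1877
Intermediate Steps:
x(s) = (1 + s)*(-10 + s)
-1751 - x(17) = -1751 - (-10 + 17² - 9*17) = -1751 - (-10 + 289 - 153) = -1751 - 1*126 = -1751 - 126 = -1877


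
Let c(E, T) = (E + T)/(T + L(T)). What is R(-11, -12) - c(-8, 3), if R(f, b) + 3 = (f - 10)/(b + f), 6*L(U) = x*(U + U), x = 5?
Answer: -269/184 ≈ -1.4620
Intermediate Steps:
L(U) = 5*U/3 (L(U) = (5*(U + U))/6 = (5*(2*U))/6 = (10*U)/6 = 5*U/3)
c(E, T) = 3*(E + T)/(8*T) (c(E, T) = (E + T)/(T + 5*T/3) = (E + T)/((8*T/3)) = (E + T)*(3/(8*T)) = 3*(E + T)/(8*T))
R(f, b) = -3 + (-10 + f)/(b + f) (R(f, b) = -3 + (f - 10)/(b + f) = -3 + (-10 + f)/(b + f))
R(-11, -12) - c(-8, 3) = (-10 - 3*(-12) - 2*(-11))/(-12 - 11) - 3*(-8 + 3)/(8*3) = (-10 + 36 + 22)/(-23) - 3*(-5)/(8*3) = -1/23*48 - 1*(-5/8) = -48/23 + 5/8 = -269/184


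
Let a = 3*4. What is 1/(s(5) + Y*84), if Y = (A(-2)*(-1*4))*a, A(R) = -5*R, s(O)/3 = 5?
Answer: -1/40305 ≈ -2.4811e-5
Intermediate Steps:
s(O) = 15 (s(O) = 3*5 = 15)
a = 12
Y = -480 (Y = ((-5*(-2))*(-1*4))*12 = (10*(-4))*12 = -40*12 = -480)
1/(s(5) + Y*84) = 1/(15 - 480*84) = 1/(15 - 40320) = 1/(-40305) = -1/40305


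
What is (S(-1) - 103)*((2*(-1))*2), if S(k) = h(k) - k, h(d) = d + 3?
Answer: 400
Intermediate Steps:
h(d) = 3 + d
S(k) = 3 (S(k) = (3 + k) - k = 3)
(S(-1) - 103)*((2*(-1))*2) = (3 - 103)*((2*(-1))*2) = -(-200)*2 = -100*(-4) = 400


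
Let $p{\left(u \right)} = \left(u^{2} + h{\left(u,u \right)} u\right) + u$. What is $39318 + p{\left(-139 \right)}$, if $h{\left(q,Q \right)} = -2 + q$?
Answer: $78099$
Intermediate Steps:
$p{\left(u \right)} = u + u^{2} + u \left(-2 + u\right)$ ($p{\left(u \right)} = \left(u^{2} + \left(-2 + u\right) u\right) + u = \left(u^{2} + u \left(-2 + u\right)\right) + u = u + u^{2} + u \left(-2 + u\right)$)
$39318 + p{\left(-139 \right)} = 39318 - 139 \left(-1 + 2 \left(-139\right)\right) = 39318 - 139 \left(-1 - 278\right) = 39318 - -38781 = 39318 + 38781 = 78099$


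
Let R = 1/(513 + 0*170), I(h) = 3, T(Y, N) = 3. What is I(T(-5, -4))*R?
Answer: 1/171 ≈ 0.0058480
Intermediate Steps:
R = 1/513 (R = 1/(513 + 0) = 1/513 ≈ 0.0019493)
I(T(-5, -4))*R = 3*(1/513) = 1/171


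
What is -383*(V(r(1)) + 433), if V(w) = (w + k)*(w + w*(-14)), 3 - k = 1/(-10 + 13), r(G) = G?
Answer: -442748/3 ≈ -1.4758e+5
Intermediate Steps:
k = 8/3 (k = 3 - 1/(-10 + 13) = 3 - 1/3 = 3 - 1*⅓ = 3 - ⅓ = 8/3 ≈ 2.6667)
V(w) = -13*w*(8/3 + w) (V(w) = (w + 8/3)*(w + w*(-14)) = (8/3 + w)*(w - 14*w) = (8/3 + w)*(-13*w) = -13*w*(8/3 + w))
-383*(V(r(1)) + 433) = -383*(-13/3*1*(8 + 3*1) + 433) = -383*(-13/3*1*(8 + 3) + 433) = -383*(-13/3*1*11 + 433) = -383*(-143/3 + 433) = -383*1156/3 = -442748/3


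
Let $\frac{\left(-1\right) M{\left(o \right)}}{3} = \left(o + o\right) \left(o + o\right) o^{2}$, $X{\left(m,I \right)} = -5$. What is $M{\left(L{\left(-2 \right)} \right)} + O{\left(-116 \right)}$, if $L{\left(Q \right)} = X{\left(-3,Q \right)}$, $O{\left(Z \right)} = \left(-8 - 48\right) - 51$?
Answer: $-7607$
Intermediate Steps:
$O{\left(Z \right)} = -107$ ($O{\left(Z \right)} = -56 - 51 = -107$)
$L{\left(Q \right)} = -5$
$M{\left(o \right)} = - 12 o^{4}$ ($M{\left(o \right)} = - 3 \left(o + o\right) \left(o + o\right) o^{2} = - 3 \cdot 2 o 2 o o^{2} = - 3 \cdot 4 o^{2} o^{2} = - 3 \cdot 4 o^{4} = - 12 o^{4}$)
$M{\left(L{\left(-2 \right)} \right)} + O{\left(-116 \right)} = - 12 \left(-5\right)^{4} - 107 = \left(-12\right) 625 - 107 = -7500 - 107 = -7607$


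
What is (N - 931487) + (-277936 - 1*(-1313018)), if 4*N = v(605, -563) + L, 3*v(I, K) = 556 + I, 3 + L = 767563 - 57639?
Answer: 281172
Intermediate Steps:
L = 709921 (L = -3 + (767563 - 57639) = -3 + 709924 = 709921)
v(I, K) = 556/3 + I/3 (v(I, K) = (556 + I)/3 = 556/3 + I/3)
N = 177577 (N = ((556/3 + (⅓)*605) + 709921)/4 = ((556/3 + 605/3) + 709921)/4 = (387 + 709921)/4 = (¼)*710308 = 177577)
(N - 931487) + (-277936 - 1*(-1313018)) = (177577 - 931487) + (-277936 - 1*(-1313018)) = -753910 + (-277936 + 1313018) = -753910 + 1035082 = 281172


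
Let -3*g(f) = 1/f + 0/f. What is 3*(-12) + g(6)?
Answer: -649/18 ≈ -36.056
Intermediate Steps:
g(f) = -1/(3*f) (g(f) = -(1/f + 0/f)/3 = -(1/f + 0)/3 = -1/(3*f))
3*(-12) + g(6) = 3*(-12) - ⅓/6 = -36 - ⅓*⅙ = -36 - 1/18 = -649/18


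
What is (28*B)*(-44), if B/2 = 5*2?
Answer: -24640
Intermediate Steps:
B = 20 (B = 2*(5*2) = 2*10 = 20)
(28*B)*(-44) = (28*20)*(-44) = 560*(-44) = -24640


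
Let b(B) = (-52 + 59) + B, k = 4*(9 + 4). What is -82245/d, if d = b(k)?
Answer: -82245/59 ≈ -1394.0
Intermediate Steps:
k = 52 (k = 4*13 = 52)
b(B) = 7 + B
d = 59 (d = 7 + 52 = 59)
-82245/d = -82245/59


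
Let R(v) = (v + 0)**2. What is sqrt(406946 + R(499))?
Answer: 3*sqrt(72883) ≈ 809.91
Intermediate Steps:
R(v) = v**2
sqrt(406946 + R(499)) = sqrt(406946 + 499**2) = sqrt(406946 + 249001) = sqrt(655947) = 3*sqrt(72883)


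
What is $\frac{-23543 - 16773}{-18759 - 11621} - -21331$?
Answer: $\frac{162019024}{7595} \approx 21332.0$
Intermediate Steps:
$\frac{-23543 - 16773}{-18759 - 11621} - -21331 = - \frac{40316}{-30380} + 21331 = \left(-40316\right) \left(- \frac{1}{30380}\right) + 21331 = \frac{10079}{7595} + 21331 = \frac{162019024}{7595}$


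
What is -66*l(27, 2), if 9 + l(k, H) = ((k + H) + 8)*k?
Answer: -65340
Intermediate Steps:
l(k, H) = -9 + k*(8 + H + k) (l(k, H) = -9 + ((k + H) + 8)*k = -9 + ((H + k) + 8)*k = -9 + (8 + H + k)*k = -9 + k*(8 + H + k))
-66*l(27, 2) = -66*(-9 + 27**2 + 8*27 + 2*27) = -66*(-9 + 729 + 216 + 54) = -66*990 = -65340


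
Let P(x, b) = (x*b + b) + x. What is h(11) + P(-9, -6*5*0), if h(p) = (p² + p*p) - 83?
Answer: 150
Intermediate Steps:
h(p) = -83 + 2*p² (h(p) = (p² + p²) - 83 = 2*p² - 83 = -83 + 2*p²)
P(x, b) = b + x + b*x (P(x, b) = (b*x + b) + x = (b + b*x) + x = b + x + b*x)
h(11) + P(-9, -6*5*0) = (-83 + 2*11²) + (-6*5*0 - 9 + (-6*5*0)*(-9)) = (-83 + 2*121) + (-30*0 - 9 - 30*0*(-9)) = (-83 + 242) + (0 - 9 + 0*(-9)) = 159 + (0 - 9 + 0) = 159 - 9 = 150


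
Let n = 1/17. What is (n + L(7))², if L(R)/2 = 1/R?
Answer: 1681/14161 ≈ 0.11871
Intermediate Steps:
n = 1/17 ≈ 0.058824
L(R) = 2/R
(n + L(7))² = (1/17 + 2/7)² = (41/119)² = 1681/14161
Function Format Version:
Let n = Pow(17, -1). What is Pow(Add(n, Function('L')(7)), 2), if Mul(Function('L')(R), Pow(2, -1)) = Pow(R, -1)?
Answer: Rational(1681, 14161) ≈ 0.11871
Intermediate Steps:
n = Rational(1, 17) ≈ 0.058824
Function('L')(R) = Mul(2, Pow(R, -1))
Pow(Add(n, Function('L')(7)), 2) = Pow(Add(Rational(1, 17), Mul(2, Pow(7, -1))), 2) = Pow(Add(Rational(1, 17), Mul(2, Rational(1, 7))), 2) = Pow(Add(Rational(1, 17), Rational(2, 7)), 2) = Pow(Rational(41, 119), 2) = Rational(1681, 14161)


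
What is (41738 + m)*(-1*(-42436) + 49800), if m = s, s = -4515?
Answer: 3433300628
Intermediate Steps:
m = -4515
(41738 + m)*(-1*(-42436) + 49800) = (41738 - 4515)*(-1*(-42436) + 49800) = 37223*(42436 + 49800) = 37223*92236 = 3433300628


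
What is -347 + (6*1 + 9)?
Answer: -332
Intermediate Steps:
-347 + (6*1 + 9) = -347 + (6 + 9) = -347 + 15 = -332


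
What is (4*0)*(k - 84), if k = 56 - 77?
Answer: 0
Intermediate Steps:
k = -21
(4*0)*(k - 84) = (4*0)*(-21 - 84) = 0*(-105) = 0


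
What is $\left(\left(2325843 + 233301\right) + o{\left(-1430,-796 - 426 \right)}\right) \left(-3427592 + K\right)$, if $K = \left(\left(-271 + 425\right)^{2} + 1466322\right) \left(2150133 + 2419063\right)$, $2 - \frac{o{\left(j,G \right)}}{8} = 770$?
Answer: $17381519033458368000$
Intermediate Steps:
$o{\left(j,G \right)} = -6144$ ($o{\left(j,G \right)} = 16 - 6160 = -6144$)
$K = 6808275669448$ ($K = \left(154^{2} + 1466322\right) 4569196 = \left(23716 + 1466322\right) 4569196 = 1490038 \cdot 4569196 = 6808275669448$)
$\left(\left(2325843 + 233301\right) + o{\left(-1430,-796 - 426 \right)}\right) \left(-3427592 + K\right) = \left(\left(2325843 + 233301\right) - 6144\right) \left(-3427592 + 6808275669448\right) = \left(2559144 - 6144\right) 6808272241856 = 2553000 \cdot 6808272241856 = 17381519033458368000$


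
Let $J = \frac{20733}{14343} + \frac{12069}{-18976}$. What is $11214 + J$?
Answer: $\frac{1017455248031}{90724256} \approx 11215.0$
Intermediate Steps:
$J = \frac{73441247}{90724256}$ ($J = 20733 \cdot \frac{1}{14343} + 12069 \left(- \frac{1}{18976}\right) = \frac{6911}{4781} - \frac{12069}{18976} = \frac{73441247}{90724256} \approx 0.8095$)
$11214 + J = 11214 + \frac{73441247}{90724256} = \frac{1017455248031}{90724256}$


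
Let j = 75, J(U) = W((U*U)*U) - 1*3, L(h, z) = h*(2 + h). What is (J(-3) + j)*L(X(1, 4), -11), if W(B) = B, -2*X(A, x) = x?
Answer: 0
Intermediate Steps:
X(A, x) = -x/2
J(U) = -3 + U³ (J(U) = (U*U)*U - 1*3 = U²*U - 3 = U³ - 3 = -3 + U³)
(J(-3) + j)*L(X(1, 4), -11) = ((-3 + (-3)³) + 75)*((-½*4)*(2 - ½*4)) = ((-3 - 27) + 75)*(-2*(2 - 2)) = (-30 + 75)*(-2*0) = 45*0 = 0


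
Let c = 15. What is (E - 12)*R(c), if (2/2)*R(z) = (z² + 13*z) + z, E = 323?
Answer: 135285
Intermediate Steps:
R(z) = z² + 14*z (R(z) = (z² + 13*z) + z = z² + 14*z)
(E - 12)*R(c) = (323 - 12)*(15*(14 + 15)) = 311*(15*29) = 311*435 = 135285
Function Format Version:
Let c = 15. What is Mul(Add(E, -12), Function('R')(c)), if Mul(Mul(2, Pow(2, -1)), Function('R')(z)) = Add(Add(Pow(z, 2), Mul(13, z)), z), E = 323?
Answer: 135285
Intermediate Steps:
Function('R')(z) = Add(Pow(z, 2), Mul(14, z)) (Function('R')(z) = Add(Add(Pow(z, 2), Mul(13, z)), z) = Add(Pow(z, 2), Mul(14, z)))
Mul(Add(E, -12), Function('R')(c)) = Mul(Add(323, -12), Mul(15, Add(14, 15))) = Mul(311, Mul(15, 29)) = Mul(311, 435) = 135285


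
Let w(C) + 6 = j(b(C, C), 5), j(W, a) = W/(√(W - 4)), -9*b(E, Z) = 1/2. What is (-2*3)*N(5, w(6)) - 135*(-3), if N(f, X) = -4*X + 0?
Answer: 261 + 4*I*√146/73 ≈ 261.0 + 0.66208*I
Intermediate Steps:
b(E, Z) = -1/18 (b(E, Z) = -⅑/2 = -⅑*½ = -1/18)
j(W, a) = W/√(-4 + W) (j(W, a) = W/(√(-4 + W)) = W/√(-4 + W))
w(C) = -6 + I*√146/438 (w(C) = -6 - 1/(18*√(-4 - 1/18)) = -6 - (-1)*I*√146/438 = -6 + I*√146/438)
N(f, X) = -4*X
(-2*3)*N(5, w(6)) - 135*(-3) = (-2*3)*(-4*(-6 + I*√146/438)) - 135*(-3) = -6*(24 - 2*I*√146/219) + 405 = (-144 + 4*I*√146/73) + 405 = 261 + 4*I*√146/73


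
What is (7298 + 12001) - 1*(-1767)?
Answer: 21066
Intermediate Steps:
(7298 + 12001) - 1*(-1767) = 19299 + 1767 = 21066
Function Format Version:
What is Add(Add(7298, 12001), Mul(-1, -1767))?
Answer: 21066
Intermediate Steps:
Add(Add(7298, 12001), Mul(-1, -1767)) = Add(19299, 1767) = 21066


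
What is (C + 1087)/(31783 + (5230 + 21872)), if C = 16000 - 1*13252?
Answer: 767/11777 ≈ 0.065127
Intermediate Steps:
C = 2748 (C = 16000 - 13252 = 2748)
(C + 1087)/(31783 + (5230 + 21872)) = (2748 + 1087)/(31783 + (5230 + 21872)) = 3835/(31783 + 27102) = 3835/58885 = 3835*(1/58885) = 767/11777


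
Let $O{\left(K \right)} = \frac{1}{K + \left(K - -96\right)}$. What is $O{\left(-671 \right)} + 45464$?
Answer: $\frac{56648143}{1246} \approx 45464.0$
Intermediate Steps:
$O{\left(K \right)} = \frac{1}{96 + 2 K}$ ($O{\left(K \right)} = \frac{1}{K + \left(K + 96\right)} = \frac{1}{K + \left(96 + K\right)} = \frac{1}{96 + 2 K}$)
$O{\left(-671 \right)} + 45464 = \frac{1}{2 \left(48 - 671\right)} + 45464 = \frac{1}{2 \left(-623\right)} + 45464 = \frac{1}{2} \left(- \frac{1}{623}\right) + 45464 = - \frac{1}{1246} + 45464 = \frac{56648143}{1246}$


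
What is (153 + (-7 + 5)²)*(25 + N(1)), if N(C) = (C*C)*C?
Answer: 4082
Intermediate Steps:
N(C) = C³ (N(C) = C²*C = C³)
(153 + (-7 + 5)²)*(25 + N(1)) = (153 + (-7 + 5)²)*(25 + 1³) = (153 + (-2)²)*(25 + 1) = (153 + 4)*26 = 157*26 = 4082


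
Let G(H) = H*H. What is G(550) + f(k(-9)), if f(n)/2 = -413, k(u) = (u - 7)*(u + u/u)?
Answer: 301674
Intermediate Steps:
G(H) = H**2
k(u) = (1 + u)*(-7 + u) (k(u) = (-7 + u)*(u + 1) = (-7 + u)*(1 + u) = (1 + u)*(-7 + u))
f(n) = -826 (f(n) = 2*(-413) = -826)
G(550) + f(k(-9)) = 550**2 - 826 = 302500 - 826 = 301674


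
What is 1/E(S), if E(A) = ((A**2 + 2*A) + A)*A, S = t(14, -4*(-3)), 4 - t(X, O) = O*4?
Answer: -1/79376 ≈ -1.2598e-5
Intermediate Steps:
t(X, O) = 4 - 4*O (t(X, O) = 4 - O*4 = 4 - 4*O)
S = -44 (S = 4 - (-16)*(-3) = 4 - 4*12 = 4 - 48 = -44)
E(A) = A*(A**2 + 3*A) (E(A) = (A**2 + 3*A)*A = A*(A**2 + 3*A))
1/E(S) = 1/((-44)**2*(3 - 44)) = 1/(1936*(-41)) = 1/(-79376) = -1/79376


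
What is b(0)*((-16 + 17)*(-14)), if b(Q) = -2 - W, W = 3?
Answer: 70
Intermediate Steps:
b(Q) = -5 (b(Q) = -2 - 1*3 = -2 - 3 = -5)
b(0)*((-16 + 17)*(-14)) = -5*(-16 + 17)*(-14) = -5*(-14) = 70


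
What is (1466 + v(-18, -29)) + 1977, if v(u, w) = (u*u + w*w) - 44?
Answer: 4564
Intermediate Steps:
v(u, w) = -44 + u² + w² (v(u, w) = (u² + w²) - 44 = -44 + u² + w²)
(1466 + v(-18, -29)) + 1977 = (1466 + (-44 + (-18)² + (-29)²)) + 1977 = (1466 + (-44 + 324 + 841)) + 1977 = (1466 + 1121) + 1977 = 2587 + 1977 = 4564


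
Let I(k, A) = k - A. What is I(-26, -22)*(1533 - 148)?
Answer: -5540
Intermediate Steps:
I(-26, -22)*(1533 - 148) = (-26 - 1*(-22))*(1533 - 148) = (-26 + 22)*1385 = -4*1385 = -5540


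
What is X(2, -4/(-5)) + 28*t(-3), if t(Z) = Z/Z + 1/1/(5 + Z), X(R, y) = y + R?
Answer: 434/5 ≈ 86.800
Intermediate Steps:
X(R, y) = R + y
t(Z) = 6 + Z (t(Z) = 1 + 1*(5 + Z) = 1 + (5 + Z) = 6 + Z)
X(2, -4/(-5)) + 28*t(-3) = (2 - 4/(-5)) + 28*(6 - 3) = (2 - 4*(-⅕)) + 28*3 = (2 + ⅘) + 84 = 14/5 + 84 = 434/5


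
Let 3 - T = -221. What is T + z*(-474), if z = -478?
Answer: 226796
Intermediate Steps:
T = 224 (T = 3 - 1*(-221) = 3 + 221 = 224)
T + z*(-474) = 224 - 478*(-474) = 224 + 226572 = 226796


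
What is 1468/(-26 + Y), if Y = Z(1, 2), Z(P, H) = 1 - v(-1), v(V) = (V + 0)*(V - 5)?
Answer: -1468/31 ≈ -47.355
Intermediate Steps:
v(V) = V*(-5 + V)
Z(P, H) = -5 (Z(P, H) = 1 - (-1)*(-5 - 1) = 1 - (-1)*(-6) = 1 - 1*6 = 1 - 6 = -5)
Y = -5
1468/(-26 + Y) = 1468/(-26 - 5) = 1468/(-31) = 1468*(-1/31) = -1468/31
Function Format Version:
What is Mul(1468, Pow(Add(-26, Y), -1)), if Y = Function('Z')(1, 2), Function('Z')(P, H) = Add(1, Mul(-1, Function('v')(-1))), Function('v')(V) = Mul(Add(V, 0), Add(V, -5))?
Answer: Rational(-1468, 31) ≈ -47.355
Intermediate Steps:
Function('v')(V) = Mul(V, Add(-5, V))
Function('Z')(P, H) = -5 (Function('Z')(P, H) = Add(1, Mul(-1, Mul(-1, Add(-5, -1)))) = Add(1, Mul(-1, Mul(-1, -6))) = Add(1, Mul(-1, 6)) = Add(1, -6) = -5)
Y = -5
Mul(1468, Pow(Add(-26, Y), -1)) = Mul(1468, Pow(Add(-26, -5), -1)) = Mul(1468, Pow(-31, -1)) = Mul(1468, Rational(-1, 31)) = Rational(-1468, 31)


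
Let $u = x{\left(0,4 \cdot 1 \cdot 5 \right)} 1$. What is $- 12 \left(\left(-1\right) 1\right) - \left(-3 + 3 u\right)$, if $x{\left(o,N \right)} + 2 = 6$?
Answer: $3$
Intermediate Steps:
$x{\left(o,N \right)} = 4$ ($x{\left(o,N \right)} = -2 + 6 = 4$)
$u = 4$ ($u = 4 \cdot 1 = 4$)
$- 12 \left(\left(-1\right) 1\right) - \left(-3 + 3 u\right) = - 12 \left(\left(-1\right) 1\right) + \left(3 - 12\right) = \left(-12\right) \left(-1\right) + \left(3 - 12\right) = 12 - 9 = 3$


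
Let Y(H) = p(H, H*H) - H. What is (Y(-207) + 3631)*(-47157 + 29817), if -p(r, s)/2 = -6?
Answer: -66759000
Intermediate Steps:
p(r, s) = 12 (p(r, s) = -2*(-6) = 12)
Y(H) = 12 - H
(Y(-207) + 3631)*(-47157 + 29817) = ((12 - 1*(-207)) + 3631)*(-47157 + 29817) = ((12 + 207) + 3631)*(-17340) = (219 + 3631)*(-17340) = 3850*(-17340) = -66759000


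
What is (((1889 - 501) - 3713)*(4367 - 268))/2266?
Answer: -9530175/2266 ≈ -4205.7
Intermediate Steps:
(((1889 - 501) - 3713)*(4367 - 268))/2266 = ((1388 - 3713)*4099)*(1/2266) = -2325*4099*(1/2266) = -9530175*1/2266 = -9530175/2266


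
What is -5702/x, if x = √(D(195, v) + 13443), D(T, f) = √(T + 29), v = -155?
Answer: -5702/√(13443 + 4*√14) ≈ -49.152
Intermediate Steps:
D(T, f) = √(29 + T)
x = √(13443 + 4*√14) (x = √(√(29 + 195) + 13443) = √(√224 + 13443) = √(4*√14 + 13443) = √(13443 + 4*√14) ≈ 116.01)
-5702/x = -5702/√(13443 + 4*√14)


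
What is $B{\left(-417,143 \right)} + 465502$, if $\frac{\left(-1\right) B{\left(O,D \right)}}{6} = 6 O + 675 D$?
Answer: $-98636$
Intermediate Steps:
$B{\left(O,D \right)} = - 4050 D - 36 O$ ($B{\left(O,D \right)} = - 6 \left(6 O + 675 D\right) = - 4050 D - 36 O$)
$B{\left(-417,143 \right)} + 465502 = \left(\left(-4050\right) 143 - -15012\right) + 465502 = \left(-579150 + 15012\right) + 465502 = -564138 + 465502 = -98636$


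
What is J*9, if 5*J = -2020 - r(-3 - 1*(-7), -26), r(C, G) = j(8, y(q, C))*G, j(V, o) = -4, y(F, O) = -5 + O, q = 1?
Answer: -19116/5 ≈ -3823.2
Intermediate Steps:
r(C, G) = -4*G
J = -2124/5 (J = (-2020 - (-4)*(-26))/5 = (-2020 - 1*104)/5 = (-2020 - 104)/5 = (⅕)*(-2124) = -2124/5 ≈ -424.80)
J*9 = -2124/5*9 = -19116/5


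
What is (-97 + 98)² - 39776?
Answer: -39775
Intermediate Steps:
(-97 + 98)² - 39776 = 1² - 39776 = 1 - 39776 = -39775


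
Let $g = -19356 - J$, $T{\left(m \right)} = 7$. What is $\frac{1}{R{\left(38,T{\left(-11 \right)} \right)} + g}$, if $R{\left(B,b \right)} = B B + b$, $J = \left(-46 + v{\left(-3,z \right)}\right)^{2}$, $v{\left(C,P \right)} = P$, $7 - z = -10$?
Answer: $- \frac{1}{18746} \approx -5.3345 \cdot 10^{-5}$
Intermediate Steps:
$z = 17$ ($z = 7 - -10 = 7 + 10 = 17$)
$J = 841$ ($J = \left(-46 + 17\right)^{2} = \left(-29\right)^{2} = 841$)
$R{\left(B,b \right)} = b + B^{2}$ ($R{\left(B,b \right)} = B^{2} + b = b + B^{2}$)
$g = -20197$ ($g = -19356 - 841 = -20197$)
$\frac{1}{R{\left(38,T{\left(-11 \right)} \right)} + g} = \frac{1}{\left(7 + 38^{2}\right) - 20197} = \frac{1}{\left(7 + 1444\right) - 20197} = \frac{1}{1451 - 20197} = \frac{1}{-18746} = - \frac{1}{18746}$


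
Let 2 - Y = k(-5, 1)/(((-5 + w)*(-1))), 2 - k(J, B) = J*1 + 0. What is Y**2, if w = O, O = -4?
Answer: 121/81 ≈ 1.4938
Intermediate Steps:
w = -4
k(J, B) = 2 - J (k(J, B) = 2 - (J*1 + 0) = 2 - (J + 0) = 2 - J)
Y = 11/9 (Y = 2 - (2 - 1*(-5))/((-5 - 4)*(-1)) = 2 - (2 + 5)/((-9*(-1))) = 2 - 7/9 = 11/9 ≈ 1.2222)
Y**2 = (11/9)**2 = 121/81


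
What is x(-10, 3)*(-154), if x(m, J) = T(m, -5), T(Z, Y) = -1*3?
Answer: 462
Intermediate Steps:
T(Z, Y) = -3
x(m, J) = -3
x(-10, 3)*(-154) = -3*(-154) = 462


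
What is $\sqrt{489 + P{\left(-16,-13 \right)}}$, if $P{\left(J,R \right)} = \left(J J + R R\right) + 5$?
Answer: $\sqrt{919} \approx 30.315$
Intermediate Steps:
$P{\left(J,R \right)} = 5 + J^{2} + R^{2}$ ($P{\left(J,R \right)} = \left(J^{2} + R^{2}\right) + 5 = 5 + J^{2} + R^{2}$)
$\sqrt{489 + P{\left(-16,-13 \right)}} = \sqrt{489 + \left(5 + \left(-16\right)^{2} + \left(-13\right)^{2}\right)} = \sqrt{489 + \left(5 + 256 + 169\right)} = \sqrt{489 + 430} = \sqrt{919}$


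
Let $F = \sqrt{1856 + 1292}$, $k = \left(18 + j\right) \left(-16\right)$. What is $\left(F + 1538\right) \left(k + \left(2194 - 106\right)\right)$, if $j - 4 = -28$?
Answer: $3358992 + 4368 \sqrt{787} \approx 3.4815 \cdot 10^{6}$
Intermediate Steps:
$j = -24$ ($j = 4 - 28 = -24$)
$k = 96$ ($k = \left(18 - 24\right) \left(-16\right) = \left(-6\right) \left(-16\right) = 96$)
$F = 2 \sqrt{787}$ ($F = \sqrt{3148} = 2 \sqrt{787} \approx 56.107$)
$\left(F + 1538\right) \left(k + \left(2194 - 106\right)\right) = \left(2 \sqrt{787} + 1538\right) \left(96 + \left(2194 - 106\right)\right) = \left(1538 + 2 \sqrt{787}\right) \left(96 + \left(2194 - 106\right)\right) = \left(1538 + 2 \sqrt{787}\right) \left(96 + 2088\right) = \left(1538 + 2 \sqrt{787}\right) 2184 = 3358992 + 4368 \sqrt{787}$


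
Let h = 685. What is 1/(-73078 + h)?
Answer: -1/72393 ≈ -1.3813e-5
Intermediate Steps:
1/(-73078 + h) = 1/(-73078 + 685) = 1/(-72393) = -1/72393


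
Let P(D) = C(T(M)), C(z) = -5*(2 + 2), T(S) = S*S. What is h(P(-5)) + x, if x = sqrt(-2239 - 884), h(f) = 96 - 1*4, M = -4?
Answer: 92 + 3*I*sqrt(347) ≈ 92.0 + 55.884*I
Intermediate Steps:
T(S) = S**2
C(z) = -20 (C(z) = -5*4 = -20)
P(D) = -20
h(f) = 92 (h(f) = 96 - 4 = 92)
x = 3*I*sqrt(347) (x = sqrt(-3123) = 3*I*sqrt(347) ≈ 55.884*I)
h(P(-5)) + x = 92 + 3*I*sqrt(347)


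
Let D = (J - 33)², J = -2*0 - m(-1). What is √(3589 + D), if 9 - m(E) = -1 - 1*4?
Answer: √5798 ≈ 76.145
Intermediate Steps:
m(E) = 14 (m(E) = 9 - (-1 - 1*4) = 9 - (-1 - 4) = 9 - 1*(-5) = 9 + 5 = 14)
J = -14 (J = -2*0 - 1*14 = 0 - 14 = -14)
D = 2209 (D = (-14 - 33)² = (-47)² = 2209)
√(3589 + D) = √(3589 + 2209) = √5798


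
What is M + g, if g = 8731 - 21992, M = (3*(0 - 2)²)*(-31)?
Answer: -13633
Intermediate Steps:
M = -372 (M = (3*(-2)²)*(-31) = (3*4)*(-31) = 12*(-31) = -372)
g = -13261
M + g = -372 - 13261 = -13633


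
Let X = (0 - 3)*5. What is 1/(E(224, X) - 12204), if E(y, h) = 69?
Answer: -1/12135 ≈ -8.2406e-5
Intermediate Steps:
X = -15 (X = -3*5 = -15)
1/(E(224, X) - 12204) = 1/(69 - 12204) = 1/(-12135) = -1/12135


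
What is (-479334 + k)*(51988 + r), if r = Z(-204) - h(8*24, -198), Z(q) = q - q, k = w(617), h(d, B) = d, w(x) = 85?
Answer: -24823181204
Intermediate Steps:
k = 85
Z(q) = 0
r = -192 (r = 0 - 8*24 = 0 - 1*192 = 0 - 192 = -192)
(-479334 + k)*(51988 + r) = (-479334 + 85)*(51988 - 192) = -479249*51796 = -24823181204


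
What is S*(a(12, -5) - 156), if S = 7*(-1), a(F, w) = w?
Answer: 1127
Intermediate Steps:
S = -7
S*(a(12, -5) - 156) = -7*(-5 - 156) = -7*(-161) = 1127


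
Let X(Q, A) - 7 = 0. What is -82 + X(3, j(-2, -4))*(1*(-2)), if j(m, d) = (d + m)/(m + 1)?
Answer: -96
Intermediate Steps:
j(m, d) = (d + m)/(1 + m)
X(Q, A) = 7 (X(Q, A) = 7 + 0 = 7)
-82 + X(3, j(-2, -4))*(1*(-2)) = -82 + 7*(1*(-2)) = -82 + 7*(-2) = -82 - 14 = -96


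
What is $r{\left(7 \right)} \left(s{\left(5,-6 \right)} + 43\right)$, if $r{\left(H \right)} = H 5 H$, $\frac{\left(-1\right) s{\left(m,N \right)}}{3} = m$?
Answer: $6860$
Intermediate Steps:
$s{\left(m,N \right)} = - 3 m$
$r{\left(H \right)} = 5 H^{2}$
$r{\left(7 \right)} \left(s{\left(5,-6 \right)} + 43\right) = 5 \cdot 7^{2} \left(\left(-3\right) 5 + 43\right) = 5 \cdot 49 \left(-15 + 43\right) = 245 \cdot 28 = 6860$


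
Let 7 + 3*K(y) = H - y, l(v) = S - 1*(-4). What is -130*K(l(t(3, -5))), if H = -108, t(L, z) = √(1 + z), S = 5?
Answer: 16120/3 ≈ 5373.3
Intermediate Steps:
l(v) = 9 (l(v) = 5 - 1*(-4) = 5 + 4 = 9)
K(y) = -115/3 - y/3 (K(y) = -7/3 + (-108 - y)/3 = -7/3 + (-36 - y/3) = -115/3 - y/3)
-130*K(l(t(3, -5))) = -130*(-115/3 - ⅓*9) = -130*(-115/3 - 3) = -130*(-124/3) = 16120/3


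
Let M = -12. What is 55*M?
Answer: -660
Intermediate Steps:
55*M = 55*(-12) = -660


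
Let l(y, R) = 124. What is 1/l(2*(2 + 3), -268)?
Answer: 1/124 ≈ 0.0080645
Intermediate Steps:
1/l(2*(2 + 3), -268) = 1/124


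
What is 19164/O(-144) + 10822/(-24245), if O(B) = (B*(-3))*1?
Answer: 38329673/872820 ≈ 43.915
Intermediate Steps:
O(B) = -3*B (O(B) = -3*B*1 = -3*B)
19164/O(-144) + 10822/(-24245) = 19164/((-3*(-144))) + 10822/(-24245) = 19164/432 + 10822*(-1/24245) = 19164*(1/432) - 10822/24245 = 1597/36 - 10822/24245 = 38329673/872820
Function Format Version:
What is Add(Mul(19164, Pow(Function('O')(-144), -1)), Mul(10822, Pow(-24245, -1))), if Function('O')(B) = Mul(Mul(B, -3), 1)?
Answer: Rational(38329673, 872820) ≈ 43.915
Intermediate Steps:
Function('O')(B) = Mul(-3, B) (Function('O')(B) = Mul(Mul(-3, B), 1) = Mul(-3, B))
Add(Mul(19164, Pow(Function('O')(-144), -1)), Mul(10822, Pow(-24245, -1))) = Add(Mul(19164, Pow(Mul(-3, -144), -1)), Mul(10822, Pow(-24245, -1))) = Add(Mul(19164, Pow(432, -1)), Mul(10822, Rational(-1, 24245))) = Add(Mul(19164, Rational(1, 432)), Rational(-10822, 24245)) = Add(Rational(1597, 36), Rational(-10822, 24245)) = Rational(38329673, 872820)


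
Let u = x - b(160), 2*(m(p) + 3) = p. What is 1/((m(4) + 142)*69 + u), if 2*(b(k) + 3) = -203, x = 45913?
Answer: 2/111493 ≈ 1.7938e-5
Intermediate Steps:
m(p) = -3 + p/2
b(k) = -209/2 (b(k) = -3 + (½)*(-203) = -3 - 203/2 = -209/2)
u = 92035/2 (u = 45913 - 1*(-209/2) = 45913 + 209/2 = 92035/2 ≈ 46018.)
1/((m(4) + 142)*69 + u) = 1/(((-3 + (½)*4) + 142)*69 + 92035/2) = 1/(((-3 + 2) + 142)*69 + 92035/2) = 1/((-1 + 142)*69 + 92035/2) = 1/(141*69 + 92035/2) = 1/(9729 + 92035/2) = 1/(111493/2) = 2/111493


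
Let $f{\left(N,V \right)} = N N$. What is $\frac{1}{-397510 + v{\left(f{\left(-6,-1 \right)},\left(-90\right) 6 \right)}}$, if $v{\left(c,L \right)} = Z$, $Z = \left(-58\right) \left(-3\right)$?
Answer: $- \frac{1}{397336} \approx -2.5168 \cdot 10^{-6}$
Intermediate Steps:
$f{\left(N,V \right)} = N^{2}$
$Z = 174$
$v{\left(c,L \right)} = 174$
$\frac{1}{-397510 + v{\left(f{\left(-6,-1 \right)},\left(-90\right) 6 \right)}} = \frac{1}{-397510 + 174} = \frac{1}{-397336} = - \frac{1}{397336}$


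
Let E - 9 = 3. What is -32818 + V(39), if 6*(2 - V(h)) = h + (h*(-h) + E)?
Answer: -32571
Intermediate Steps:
E = 12 (E = 9 + 3 = 12)
V(h) = -h/6 + h**2/6 (V(h) = 2 - (h + (h*(-h) + 12))/6 = 2 - (h + (-h**2 + 12))/6 = 2 - (h + (12 - h**2))/6 = 2 - (12 + h - h**2)/6 = 2 + (-2 - h/6 + h**2/6) = -h/6 + h**2/6)
-32818 + V(39) = -32818 + (1/6)*39*(-1 + 39) = -32818 + (1/6)*39*38 = -32818 + 247 = -32571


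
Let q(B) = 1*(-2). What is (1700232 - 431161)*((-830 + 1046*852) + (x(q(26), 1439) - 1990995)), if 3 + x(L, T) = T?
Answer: -1394959035987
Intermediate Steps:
q(B) = -2
x(L, T) = -3 + T
(1700232 - 431161)*((-830 + 1046*852) + (x(q(26), 1439) - 1990995)) = (1700232 - 431161)*((-830 + 1046*852) + ((-3 + 1439) - 1990995)) = 1269071*((-830 + 891192) + (1436 - 1990995)) = 1269071*(890362 - 1989559) = 1269071*(-1099197) = -1394959035987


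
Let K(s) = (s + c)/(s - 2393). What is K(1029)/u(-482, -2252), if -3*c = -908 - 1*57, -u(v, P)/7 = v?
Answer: -1013/3451602 ≈ -0.00029349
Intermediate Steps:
u(v, P) = -7*v
c = 965/3 (c = -(-908 - 1*57)/3 = -(-908 - 57)/3 = -1/3*(-965) = 965/3 ≈ 321.67)
K(s) = (965/3 + s)/(-2393 + s) (K(s) = (s + 965/3)/(s - 2393) = (965/3 + s)/(-2393 + s))
K(1029)/u(-482, -2252) = ((965/3 + 1029)/(-2393 + 1029))/((-7*(-482))) = ((4052/3)/(-1364))/3374 = -1/1364*4052/3*(1/3374) = -1013/1023*1/3374 = -1013/3451602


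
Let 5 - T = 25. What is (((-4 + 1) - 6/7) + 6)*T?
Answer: -300/7 ≈ -42.857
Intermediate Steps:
T = -20 (T = 5 - 1*25 = 5 - 25 = -20)
(((-4 + 1) - 6/7) + 6)*T = (((-4 + 1) - 6/7) + 6)*(-20) = ((-3 - 6*1/7) + 6)*(-20) = ((-3 - 6/7) + 6)*(-20) = (-27/7 + 6)*(-20) = (15/7)*(-20) = -300/7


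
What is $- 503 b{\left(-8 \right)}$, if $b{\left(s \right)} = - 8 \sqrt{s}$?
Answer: $8048 i \sqrt{2} \approx 11382.0 i$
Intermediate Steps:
$- 503 b{\left(-8 \right)} = - 503 \left(- 8 \sqrt{-8}\right) = - 503 \left(- 8 \cdot 2 i \sqrt{2}\right) = - 503 \left(- 16 i \sqrt{2}\right) = 8048 i \sqrt{2}$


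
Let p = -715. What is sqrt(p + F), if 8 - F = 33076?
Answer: I*sqrt(33783) ≈ 183.8*I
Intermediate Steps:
F = -33068 (F = 8 - 1*33076 = 8 - 33076 = -33068)
sqrt(p + F) = sqrt(-715 - 33068) = sqrt(-33783) = I*sqrt(33783)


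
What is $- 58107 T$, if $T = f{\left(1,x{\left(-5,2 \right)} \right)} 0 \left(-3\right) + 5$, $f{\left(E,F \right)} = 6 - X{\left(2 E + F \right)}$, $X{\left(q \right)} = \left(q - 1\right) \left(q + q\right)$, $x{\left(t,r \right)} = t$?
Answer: $-290535$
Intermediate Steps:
$X{\left(q \right)} = 2 q \left(-1 + q\right)$ ($X{\left(q \right)} = \left(-1 + q\right) 2 q = 2 q \left(-1 + q\right)$)
$f{\left(E,F \right)} = 6 - 2 \left(F + 2 E\right) \left(-1 + F + 2 E\right)$ ($f{\left(E,F \right)} = 6 - 2 \left(2 E + F\right) \left(-1 + \left(2 E + F\right)\right) = 6 - 2 \left(F + 2 E\right) \left(-1 + \left(F + 2 E\right)\right) = 6 - 2 \left(F + 2 E\right) \left(-1 + F + 2 E\right)$)
$T = 5$ ($T = \left(6 - 2 \left(-5 + 2 \cdot 1\right) \left(-1 - 5 + 2 \cdot 1\right)\right) 0 \left(-3\right) + 5 = \left(6 - 2 \left(-5 + 2\right) \left(-1 - 5 + 2\right)\right) 0 \left(-3\right) + 5 = \left(6 - \left(-6\right) \left(-4\right)\right) 0 \left(-3\right) + 5 = \left(6 - 24\right) 0 \left(-3\right) + 5 = \left(-18\right) 0 \left(-3\right) + 5 = 0 \left(-3\right) + 5 = 0 + 5 = 5$)
$- 58107 T = \left(-58107\right) 5 = -290535$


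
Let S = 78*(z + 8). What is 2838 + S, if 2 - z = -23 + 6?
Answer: 4944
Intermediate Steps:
z = 19 (z = 2 - (-23 + 6) = 2 - 1*(-17) = 2 + 17 = 19)
S = 2106 (S = 78*(19 + 8) = 78*27 = 2106)
2838 + S = 2838 + 2106 = 4944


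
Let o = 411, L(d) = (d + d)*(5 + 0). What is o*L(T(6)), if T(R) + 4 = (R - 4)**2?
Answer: 0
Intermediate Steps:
T(R) = -4 + (-4 + R)**2 (T(R) = -4 + (R - 4)**2 = -4 + (-4 + R)**2)
L(d) = 10*d (L(d) = (2*d)*5 = 10*d)
o*L(T(6)) = 411*(10*(-4 + (-4 + 6)**2)) = 411*(10*(-4 + 2**2)) = 411*(10*(-4 + 4)) = 411*(10*0) = 411*0 = 0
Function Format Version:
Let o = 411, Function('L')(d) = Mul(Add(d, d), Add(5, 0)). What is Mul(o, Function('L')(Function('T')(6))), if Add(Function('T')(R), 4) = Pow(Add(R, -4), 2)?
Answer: 0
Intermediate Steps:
Function('T')(R) = Add(-4, Pow(Add(-4, R), 2)) (Function('T')(R) = Add(-4, Pow(Add(R, -4), 2)) = Add(-4, Pow(Add(-4, R), 2)))
Function('L')(d) = Mul(10, d) (Function('L')(d) = Mul(Mul(2, d), 5) = Mul(10, d))
Mul(o, Function('L')(Function('T')(6))) = Mul(411, Mul(10, Add(-4, Pow(Add(-4, 6), 2)))) = Mul(411, Mul(10, Add(-4, Pow(2, 2)))) = Mul(411, Mul(10, Add(-4, 4))) = Mul(411, Mul(10, 0)) = Mul(411, 0) = 0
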